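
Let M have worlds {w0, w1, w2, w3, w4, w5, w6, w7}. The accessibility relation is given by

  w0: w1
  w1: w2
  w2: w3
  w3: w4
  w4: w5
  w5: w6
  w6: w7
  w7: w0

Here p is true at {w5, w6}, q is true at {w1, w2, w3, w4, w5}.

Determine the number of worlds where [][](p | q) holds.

6

w0: successors {w1}; [](p | q) there: w1:T. ✓
w1: successors {w2}; [](p | q) there: w2:T. ✓
w2: successors {w3}; [](p | q) there: w3:T. ✓
w3: successors {w4}; [](p | q) there: w4:T. ✓
w4: successors {w5}; [](p | q) there: w5:T. ✓
w5: successors {w6}; [](p | q) there: w6:F. ✗
w6: successors {w7}; [](p | q) there: w7:F. ✗
w7: successors {w0}; [](p | q) there: w0:T. ✓
Satisfying worlds: {w0, w1, w2, w3, w4, w7}.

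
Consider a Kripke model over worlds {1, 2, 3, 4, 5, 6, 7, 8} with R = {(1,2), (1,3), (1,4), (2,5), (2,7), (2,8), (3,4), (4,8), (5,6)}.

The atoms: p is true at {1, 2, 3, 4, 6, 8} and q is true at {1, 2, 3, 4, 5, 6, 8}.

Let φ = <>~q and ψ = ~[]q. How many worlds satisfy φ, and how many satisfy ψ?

For <>~q:
1: successors {2, 3, 4}; ~q there: 2:F, 3:F, 4:F. ✗
2: successors {5, 7, 8}; ~q there: 5:F, 7:T, 8:F. ✓
3: successors {4}; ~q there: 4:F. ✗
4: successors {8}; ~q there: 8:F. ✗
5: successors {6}; ~q there: 6:F. ✗
6: no successors, so <>~q fails. ✗
7: no successors, so <>~q fails. ✗
8: no successors, so <>~q fails. ✗
— 1 world.
For ~[]q:
1: []q is T. ✗
2: []q is F. ✓
3: []q is T. ✗
4: []q is T. ✗
5: []q is T. ✗
6: []q is T. ✗
7: []q is T. ✗
8: []q is T. ✗
— 1 world.

1 and 1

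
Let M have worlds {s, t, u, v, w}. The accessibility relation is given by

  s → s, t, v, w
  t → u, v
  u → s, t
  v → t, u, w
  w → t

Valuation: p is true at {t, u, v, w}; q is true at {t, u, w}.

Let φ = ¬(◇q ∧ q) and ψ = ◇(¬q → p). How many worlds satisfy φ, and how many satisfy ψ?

For ¬(◇q ∧ q):
s: ◇q ∧ q is F. ✓
t: ◇q ∧ q is T. ✗
u: ◇q ∧ q is T. ✗
v: ◇q ∧ q is F. ✓
w: ◇q ∧ q is T. ✗
— 2 worlds.
For ◇(¬q → p):
s: successors {s, t, v, w}; ¬q → p there: s:F, t:T, v:T, w:T. ✓
t: successors {u, v}; ¬q → p there: u:T, v:T. ✓
u: successors {s, t}; ¬q → p there: s:F, t:T. ✓
v: successors {t, u, w}; ¬q → p there: t:T, u:T, w:T. ✓
w: successors {t}; ¬q → p there: t:T. ✓
— 5 worlds.

2 and 5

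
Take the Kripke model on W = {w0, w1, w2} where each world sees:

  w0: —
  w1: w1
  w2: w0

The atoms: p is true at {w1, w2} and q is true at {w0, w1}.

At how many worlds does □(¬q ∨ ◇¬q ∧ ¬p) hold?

w0: no successors, so □(¬q ∨ ◇¬q ∧ ¬p) holds vacuously. ✓
w1: successors {w1}; ¬q ∨ ◇¬q ∧ ¬p there: w1:F. ✗
w2: successors {w0}; ¬q ∨ ◇¬q ∧ ¬p there: w0:F. ✗
Satisfying worlds: {w0}.

1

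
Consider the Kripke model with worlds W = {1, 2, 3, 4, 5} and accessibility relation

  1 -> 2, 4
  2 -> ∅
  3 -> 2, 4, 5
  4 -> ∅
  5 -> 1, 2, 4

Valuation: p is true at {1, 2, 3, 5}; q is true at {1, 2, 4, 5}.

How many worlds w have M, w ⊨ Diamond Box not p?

1: successors {2, 4}; Box not p there: 2:T, 4:T. ✓
2: no successors, so Diamond Box not p fails. ✗
3: successors {2, 4, 5}; Box not p there: 2:T, 4:T, 5:F. ✓
4: no successors, so Diamond Box not p fails. ✗
5: successors {1, 2, 4}; Box not p there: 1:F, 2:T, 4:T. ✓
Satisfying worlds: {1, 3, 5}.

3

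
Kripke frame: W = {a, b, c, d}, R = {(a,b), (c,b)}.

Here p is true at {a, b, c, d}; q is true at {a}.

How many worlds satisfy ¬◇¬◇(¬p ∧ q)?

a: ◇¬◇(¬p ∧ q) is T. ✗
b: ◇¬◇(¬p ∧ q) is F. ✓
c: ◇¬◇(¬p ∧ q) is T. ✗
d: ◇¬◇(¬p ∧ q) is F. ✓
Satisfying worlds: {b, d}.

2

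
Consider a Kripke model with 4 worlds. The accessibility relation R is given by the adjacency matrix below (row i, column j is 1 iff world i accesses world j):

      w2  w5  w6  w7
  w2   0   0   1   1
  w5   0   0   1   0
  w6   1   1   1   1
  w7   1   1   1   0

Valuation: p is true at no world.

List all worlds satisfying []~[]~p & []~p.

∅

w2: []~[]~p is F, []~p is T. ✗
w5: []~[]~p is F, []~p is T. ✗
w6: []~[]~p is F, []~p is T. ✗
w7: []~[]~p is F, []~p is T. ✗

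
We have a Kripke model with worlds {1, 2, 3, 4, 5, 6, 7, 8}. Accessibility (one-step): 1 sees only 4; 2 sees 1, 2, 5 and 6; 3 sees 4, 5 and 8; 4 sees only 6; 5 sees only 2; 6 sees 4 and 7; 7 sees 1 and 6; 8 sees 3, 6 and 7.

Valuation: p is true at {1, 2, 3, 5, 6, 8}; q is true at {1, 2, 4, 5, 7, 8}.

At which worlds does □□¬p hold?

{4, 7}

1: successors {4}; □¬p there: 4:F. ✗
2: successors {1, 2, 5, 6}; □¬p there: 1:T, 2:F, 5:F, 6:T. ✗
3: successors {4, 5, 8}; □¬p there: 4:F, 5:F, 8:F. ✗
4: successors {6}; □¬p there: 6:T. ✓
5: successors {2}; □¬p there: 2:F. ✗
6: successors {4, 7}; □¬p there: 4:F, 7:F. ✗
7: successors {1, 6}; □¬p there: 1:T, 6:T. ✓
8: successors {3, 6, 7}; □¬p there: 3:F, 6:T, 7:F. ✗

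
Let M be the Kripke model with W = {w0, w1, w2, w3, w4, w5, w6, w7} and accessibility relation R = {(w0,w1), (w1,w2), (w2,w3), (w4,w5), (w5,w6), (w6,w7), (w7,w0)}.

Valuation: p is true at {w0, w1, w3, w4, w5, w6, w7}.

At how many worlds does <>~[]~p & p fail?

3

w0: <>~[]~p is F, p is T. ✗
w1: <>~[]~p is T, p is T. ✓
w2: <>~[]~p is F, p is F. ✗
w3: <>~[]~p is F, p is T. ✗
w4: <>~[]~p is T, p is T. ✓
w5: <>~[]~p is T, p is T. ✓
w6: <>~[]~p is T, p is T. ✓
w7: <>~[]~p is T, p is T. ✓
Satisfying worlds: {w1, w4, w5, w6, w7}.
So <>~[]~p & p fails at the other 3 worlds.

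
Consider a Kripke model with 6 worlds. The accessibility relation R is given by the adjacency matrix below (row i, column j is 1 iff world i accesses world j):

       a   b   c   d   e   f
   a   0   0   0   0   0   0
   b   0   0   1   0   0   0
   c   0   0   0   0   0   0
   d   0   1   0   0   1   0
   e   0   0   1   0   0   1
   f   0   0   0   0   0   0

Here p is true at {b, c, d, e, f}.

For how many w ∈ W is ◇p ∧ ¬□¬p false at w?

a: ◇p is F, ¬□¬p is F. ✗
b: ◇p is T, ¬□¬p is T. ✓
c: ◇p is F, ¬□¬p is F. ✗
d: ◇p is T, ¬□¬p is T. ✓
e: ◇p is T, ¬□¬p is T. ✓
f: ◇p is F, ¬□¬p is F. ✗
Satisfying worlds: {b, d, e}.
So ◇p ∧ ¬□¬p fails at the other 3 worlds.

3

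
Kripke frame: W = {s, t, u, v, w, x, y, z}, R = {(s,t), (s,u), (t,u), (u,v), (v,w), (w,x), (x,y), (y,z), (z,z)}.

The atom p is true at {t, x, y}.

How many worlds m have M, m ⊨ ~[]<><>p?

s: []<><>p is F. ✓
t: []<><>p is F. ✓
u: []<><>p is T. ✗
v: []<><>p is T. ✗
w: []<><>p is F. ✓
x: []<><>p is F. ✓
y: []<><>p is F. ✓
z: []<><>p is F. ✓
Satisfying worlds: {s, t, w, x, y, z}.

6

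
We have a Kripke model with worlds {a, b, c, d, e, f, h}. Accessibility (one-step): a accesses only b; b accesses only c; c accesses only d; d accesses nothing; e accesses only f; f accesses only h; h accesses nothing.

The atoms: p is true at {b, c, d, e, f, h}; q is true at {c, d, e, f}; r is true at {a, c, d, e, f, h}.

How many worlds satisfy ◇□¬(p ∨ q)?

a: successors {b}; □¬(p ∨ q) there: b:F. ✗
b: successors {c}; □¬(p ∨ q) there: c:F. ✗
c: successors {d}; □¬(p ∨ q) there: d:T. ✓
d: no successors, so ◇□¬(p ∨ q) fails. ✗
e: successors {f}; □¬(p ∨ q) there: f:F. ✗
f: successors {h}; □¬(p ∨ q) there: h:T. ✓
h: no successors, so ◇□¬(p ∨ q) fails. ✗
Satisfying worlds: {c, f}.

2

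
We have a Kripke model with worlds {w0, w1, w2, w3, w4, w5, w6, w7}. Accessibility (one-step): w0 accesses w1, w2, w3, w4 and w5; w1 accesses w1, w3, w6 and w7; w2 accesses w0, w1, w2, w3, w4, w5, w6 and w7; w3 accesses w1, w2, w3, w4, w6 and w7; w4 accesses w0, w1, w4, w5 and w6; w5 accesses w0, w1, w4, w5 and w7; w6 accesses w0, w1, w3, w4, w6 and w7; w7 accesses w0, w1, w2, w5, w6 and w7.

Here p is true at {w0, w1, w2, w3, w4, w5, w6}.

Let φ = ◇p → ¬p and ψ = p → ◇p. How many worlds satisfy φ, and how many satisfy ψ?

1 and 8

For ◇p → ¬p:
w0: ◇p is T, ¬p is F. ✗
w1: ◇p is T, ¬p is F. ✗
w2: ◇p is T, ¬p is F. ✗
w3: ◇p is T, ¬p is F. ✗
w4: ◇p is T, ¬p is F. ✗
w5: ◇p is T, ¬p is F. ✗
w6: ◇p is T, ¬p is F. ✗
w7: ◇p is T, ¬p is T. ✓
— 1 world.
For p → ◇p:
w0: p is T, ◇p is T. ✓
w1: p is T, ◇p is T. ✓
w2: p is T, ◇p is T. ✓
w3: p is T, ◇p is T. ✓
w4: p is T, ◇p is T. ✓
w5: p is T, ◇p is T. ✓
w6: p is T, ◇p is T. ✓
w7: p is F, ◇p is T. ✓
— 8 worlds.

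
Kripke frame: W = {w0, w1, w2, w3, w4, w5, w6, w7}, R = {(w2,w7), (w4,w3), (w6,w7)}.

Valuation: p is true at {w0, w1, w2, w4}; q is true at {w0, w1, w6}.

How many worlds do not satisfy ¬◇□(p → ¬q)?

w0: ◇□(p → ¬q) is F. ✓
w1: ◇□(p → ¬q) is F. ✓
w2: ◇□(p → ¬q) is T. ✗
w3: ◇□(p → ¬q) is F. ✓
w4: ◇□(p → ¬q) is T. ✗
w5: ◇□(p → ¬q) is F. ✓
w6: ◇□(p → ¬q) is T. ✗
w7: ◇□(p → ¬q) is F. ✓
Satisfying worlds: {w0, w1, w3, w5, w7}.
So ¬◇□(p → ¬q) fails at the other 3 worlds.

3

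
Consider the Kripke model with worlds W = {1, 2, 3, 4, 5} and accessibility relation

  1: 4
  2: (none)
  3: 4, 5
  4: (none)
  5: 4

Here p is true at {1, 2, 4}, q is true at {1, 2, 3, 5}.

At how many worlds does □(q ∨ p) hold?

5

1: successors {4}; q ∨ p there: 4:T. ✓
2: no successors, so □(q ∨ p) holds vacuously. ✓
3: successors {4, 5}; q ∨ p there: 4:T, 5:T. ✓
4: no successors, so □(q ∨ p) holds vacuously. ✓
5: successors {4}; q ∨ p there: 4:T. ✓
Satisfying worlds: {1, 2, 3, 4, 5}.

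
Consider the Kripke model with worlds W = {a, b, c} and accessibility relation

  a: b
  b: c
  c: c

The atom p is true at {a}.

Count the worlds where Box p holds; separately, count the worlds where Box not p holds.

For Box p:
a: successors {b}; p there: b:F. ✗
b: successors {c}; p there: c:F. ✗
c: successors {c}; p there: c:F. ✗
— 0 worlds.
For Box not p:
a: successors {b}; not p there: b:T. ✓
b: successors {c}; not p there: c:T. ✓
c: successors {c}; not p there: c:T. ✓
— 3 worlds.

0 and 3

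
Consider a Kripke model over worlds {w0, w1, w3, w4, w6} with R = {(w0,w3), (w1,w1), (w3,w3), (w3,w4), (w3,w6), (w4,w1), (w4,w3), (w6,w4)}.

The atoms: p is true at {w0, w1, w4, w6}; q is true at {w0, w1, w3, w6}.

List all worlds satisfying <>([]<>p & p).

{w1, w3, w4, w6}

w0: successors {w3}; []<>p & p there: w3:F. ✗
w1: successors {w1}; []<>p & p there: w1:T. ✓
w3: successors {w3, w4, w6}; []<>p & p there: w3:F, w4:T, w6:T. ✓
w4: successors {w1, w3}; []<>p & p there: w1:T, w3:F. ✓
w6: successors {w4}; []<>p & p there: w4:T. ✓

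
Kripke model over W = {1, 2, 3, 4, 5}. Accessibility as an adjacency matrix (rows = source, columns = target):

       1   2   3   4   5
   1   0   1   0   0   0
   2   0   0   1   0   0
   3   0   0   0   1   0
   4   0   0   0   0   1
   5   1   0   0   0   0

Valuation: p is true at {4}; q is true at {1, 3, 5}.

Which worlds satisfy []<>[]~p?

1: successors {2}; <>[]~p there: 2:F. ✗
2: successors {3}; <>[]~p there: 3:T. ✓
3: successors {4}; <>[]~p there: 4:T. ✓
4: successors {5}; <>[]~p there: 5:T. ✓
5: successors {1}; <>[]~p there: 1:T. ✓

{2, 3, 4, 5}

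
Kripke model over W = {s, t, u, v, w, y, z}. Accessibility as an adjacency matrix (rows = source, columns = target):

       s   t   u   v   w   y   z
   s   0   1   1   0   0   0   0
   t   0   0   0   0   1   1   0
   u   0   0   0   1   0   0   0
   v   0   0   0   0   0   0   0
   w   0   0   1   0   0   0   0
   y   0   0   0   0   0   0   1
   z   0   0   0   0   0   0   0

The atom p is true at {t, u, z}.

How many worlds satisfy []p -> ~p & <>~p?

s: []p is T, ~p & <>~p is F. ✗
t: []p is F, ~p & <>~p is F. ✓
u: []p is F, ~p & <>~p is F. ✓
v: []p is T, ~p & <>~p is F. ✗
w: []p is T, ~p & <>~p is F. ✗
y: []p is T, ~p & <>~p is F. ✗
z: []p is T, ~p & <>~p is F. ✗
Satisfying worlds: {t, u}.

2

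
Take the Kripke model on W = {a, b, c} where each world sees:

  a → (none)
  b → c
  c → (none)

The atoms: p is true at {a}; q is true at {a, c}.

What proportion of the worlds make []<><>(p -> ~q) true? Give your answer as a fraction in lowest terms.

2/3

a: no successors, so []<><>(p -> ~q) holds vacuously. ✓
b: successors {c}; <><>(p -> ~q) there: c:F. ✗
c: no successors, so []<><>(p -> ~q) holds vacuously. ✓
That's 2 of 3 worlds, so 2/3.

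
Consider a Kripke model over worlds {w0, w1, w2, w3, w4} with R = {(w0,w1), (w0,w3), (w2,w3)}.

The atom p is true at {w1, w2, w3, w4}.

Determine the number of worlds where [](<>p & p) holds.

w0: successors {w1, w3}; <>p & p there: w1:F, w3:F. ✗
w1: no successors, so [](<>p & p) holds vacuously. ✓
w2: successors {w3}; <>p & p there: w3:F. ✗
w3: no successors, so [](<>p & p) holds vacuously. ✓
w4: no successors, so [](<>p & p) holds vacuously. ✓
Satisfying worlds: {w1, w3, w4}.

3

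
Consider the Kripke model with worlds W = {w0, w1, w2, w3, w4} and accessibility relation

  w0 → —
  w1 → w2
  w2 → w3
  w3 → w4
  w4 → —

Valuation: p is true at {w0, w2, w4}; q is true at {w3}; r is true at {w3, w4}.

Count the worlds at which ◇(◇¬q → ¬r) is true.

2

w0: no successors, so ◇(◇¬q → ¬r) fails. ✗
w1: successors {w2}; ◇¬q → ¬r there: w2:T. ✓
w2: successors {w3}; ◇¬q → ¬r there: w3:F. ✗
w3: successors {w4}; ◇¬q → ¬r there: w4:T. ✓
w4: no successors, so ◇(◇¬q → ¬r) fails. ✗
Satisfying worlds: {w1, w3}.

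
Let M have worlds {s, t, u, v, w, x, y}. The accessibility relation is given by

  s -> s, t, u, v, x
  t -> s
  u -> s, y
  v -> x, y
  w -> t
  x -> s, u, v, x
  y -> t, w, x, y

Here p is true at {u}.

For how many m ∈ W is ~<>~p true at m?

0

s: <>~p is T. ✗
t: <>~p is T. ✗
u: <>~p is T. ✗
v: <>~p is T. ✗
w: <>~p is T. ✗
x: <>~p is T. ✗
y: <>~p is T. ✗
Satisfying worlds: ∅.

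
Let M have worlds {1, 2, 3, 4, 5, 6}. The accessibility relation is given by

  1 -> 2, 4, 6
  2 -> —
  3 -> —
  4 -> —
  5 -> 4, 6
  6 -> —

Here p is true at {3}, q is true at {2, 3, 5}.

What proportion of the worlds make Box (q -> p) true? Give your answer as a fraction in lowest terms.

1: successors {2, 4, 6}; q -> p there: 2:F, 4:T, 6:T. ✗
2: no successors, so Box (q -> p) holds vacuously. ✓
3: no successors, so Box (q -> p) holds vacuously. ✓
4: no successors, so Box (q -> p) holds vacuously. ✓
5: successors {4, 6}; q -> p there: 4:T, 6:T. ✓
6: no successors, so Box (q -> p) holds vacuously. ✓
That's 5 of 6 worlds, so 5/6.

5/6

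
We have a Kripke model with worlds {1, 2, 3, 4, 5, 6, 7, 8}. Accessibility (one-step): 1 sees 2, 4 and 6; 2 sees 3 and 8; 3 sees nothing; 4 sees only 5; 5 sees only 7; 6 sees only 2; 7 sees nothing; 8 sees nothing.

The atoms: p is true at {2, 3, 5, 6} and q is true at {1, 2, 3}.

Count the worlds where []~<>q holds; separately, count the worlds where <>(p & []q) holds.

For []~<>q:
1: successors {2, 4, 6}; ~<>q there: 2:F, 4:T, 6:F. ✗
2: successors {3, 8}; ~<>q there: 3:T, 8:T. ✓
3: no successors, so []~<>q holds vacuously. ✓
4: successors {5}; ~<>q there: 5:T. ✓
5: successors {7}; ~<>q there: 7:T. ✓
6: successors {2}; ~<>q there: 2:F. ✗
7: no successors, so []~<>q holds vacuously. ✓
8: no successors, so []~<>q holds vacuously. ✓
— 6 worlds.
For <>(p & []q):
1: successors {2, 4, 6}; p & []q there: 2:F, 4:F, 6:T. ✓
2: successors {3, 8}; p & []q there: 3:T, 8:F. ✓
3: no successors, so <>(p & []q) fails. ✗
4: successors {5}; p & []q there: 5:F. ✗
5: successors {7}; p & []q there: 7:F. ✗
6: successors {2}; p & []q there: 2:F. ✗
7: no successors, so <>(p & []q) fails. ✗
8: no successors, so <>(p & []q) fails. ✗
— 2 worlds.

6 and 2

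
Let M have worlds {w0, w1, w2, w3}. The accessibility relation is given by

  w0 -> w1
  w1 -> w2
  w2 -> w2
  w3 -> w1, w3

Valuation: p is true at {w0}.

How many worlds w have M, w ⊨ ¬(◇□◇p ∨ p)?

3

w0: ◇□◇p ∨ p is T. ✗
w1: ◇□◇p ∨ p is F. ✓
w2: ◇□◇p ∨ p is F. ✓
w3: ◇□◇p ∨ p is F. ✓
Satisfying worlds: {w1, w2, w3}.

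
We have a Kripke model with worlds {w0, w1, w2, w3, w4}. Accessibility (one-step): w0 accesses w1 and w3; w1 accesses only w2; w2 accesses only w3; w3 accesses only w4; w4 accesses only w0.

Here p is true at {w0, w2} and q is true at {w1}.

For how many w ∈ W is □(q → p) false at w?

1

w0: successors {w1, w3}; q → p there: w1:F, w3:T. ✗
w1: successors {w2}; q → p there: w2:T. ✓
w2: successors {w3}; q → p there: w3:T. ✓
w3: successors {w4}; q → p there: w4:T. ✓
w4: successors {w0}; q → p there: w0:T. ✓
Satisfying worlds: {w1, w2, w3, w4}.
So □(q → p) fails at the other 1 world.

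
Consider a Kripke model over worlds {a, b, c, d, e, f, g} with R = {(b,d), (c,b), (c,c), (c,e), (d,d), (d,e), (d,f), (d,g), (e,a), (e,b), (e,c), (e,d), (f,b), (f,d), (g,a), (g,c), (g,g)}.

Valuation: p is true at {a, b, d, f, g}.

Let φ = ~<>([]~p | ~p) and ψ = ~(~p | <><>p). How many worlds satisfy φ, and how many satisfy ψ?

3 and 1

For ~<>([]~p | ~p):
a: <>([]~p | ~p) is F. ✓
b: <>([]~p | ~p) is F. ✓
c: <>([]~p | ~p) is T. ✗
d: <>([]~p | ~p) is T. ✗
e: <>([]~p | ~p) is T. ✗
f: <>([]~p | ~p) is F. ✓
g: <>([]~p | ~p) is T. ✗
— 3 worlds.
For ~(~p | <><>p):
a: ~p | <><>p is F. ✓
b: ~p | <><>p is T. ✗
c: ~p | <><>p is T. ✗
d: ~p | <><>p is T. ✗
e: ~p | <><>p is T. ✗
f: ~p | <><>p is T. ✗
g: ~p | <><>p is T. ✗
— 1 world.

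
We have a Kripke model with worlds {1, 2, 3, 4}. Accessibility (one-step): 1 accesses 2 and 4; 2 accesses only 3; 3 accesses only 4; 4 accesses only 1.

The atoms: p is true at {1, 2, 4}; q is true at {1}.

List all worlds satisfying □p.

1: successors {2, 4}; p there: 2:T, 4:T. ✓
2: successors {3}; p there: 3:F. ✗
3: successors {4}; p there: 4:T. ✓
4: successors {1}; p there: 1:T. ✓

{1, 3, 4}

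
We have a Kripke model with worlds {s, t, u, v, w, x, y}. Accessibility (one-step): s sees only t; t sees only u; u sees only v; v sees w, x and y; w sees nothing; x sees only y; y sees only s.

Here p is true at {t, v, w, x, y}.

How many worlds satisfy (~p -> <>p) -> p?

5

s: ~p -> <>p is T, p is F. ✗
t: ~p -> <>p is T, p is T. ✓
u: ~p -> <>p is T, p is F. ✗
v: ~p -> <>p is T, p is T. ✓
w: ~p -> <>p is T, p is T. ✓
x: ~p -> <>p is T, p is T. ✓
y: ~p -> <>p is T, p is T. ✓
Satisfying worlds: {t, v, w, x, y}.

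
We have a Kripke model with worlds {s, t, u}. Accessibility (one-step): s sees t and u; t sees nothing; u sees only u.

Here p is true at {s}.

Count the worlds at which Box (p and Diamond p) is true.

1

s: successors {t, u}; p and Diamond p there: t:F, u:F. ✗
t: no successors, so Box (p and Diamond p) holds vacuously. ✓
u: successors {u}; p and Diamond p there: u:F. ✗
Satisfying worlds: {t}.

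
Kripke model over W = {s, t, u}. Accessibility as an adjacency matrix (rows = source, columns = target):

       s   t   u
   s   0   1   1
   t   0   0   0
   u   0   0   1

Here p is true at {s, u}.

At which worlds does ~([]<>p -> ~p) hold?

s: []<>p -> ~p is T. ✗
t: []<>p -> ~p is T. ✗
u: []<>p -> ~p is F. ✓

{u}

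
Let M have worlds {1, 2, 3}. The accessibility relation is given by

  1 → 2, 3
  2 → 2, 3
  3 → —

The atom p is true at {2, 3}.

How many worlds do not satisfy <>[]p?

1: successors {2, 3}; []p there: 2:T, 3:T. ✓
2: successors {2, 3}; []p there: 2:T, 3:T. ✓
3: no successors, so <>[]p fails. ✗
Satisfying worlds: {1, 2}.
So <>[]p fails at the other 1 world.

1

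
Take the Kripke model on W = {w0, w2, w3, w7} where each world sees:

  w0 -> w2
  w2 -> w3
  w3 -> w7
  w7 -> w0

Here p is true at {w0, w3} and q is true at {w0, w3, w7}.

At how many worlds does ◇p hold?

2

w0: successors {w2}; p there: w2:F. ✗
w2: successors {w3}; p there: w3:T. ✓
w3: successors {w7}; p there: w7:F. ✗
w7: successors {w0}; p there: w0:T. ✓
Satisfying worlds: {w2, w7}.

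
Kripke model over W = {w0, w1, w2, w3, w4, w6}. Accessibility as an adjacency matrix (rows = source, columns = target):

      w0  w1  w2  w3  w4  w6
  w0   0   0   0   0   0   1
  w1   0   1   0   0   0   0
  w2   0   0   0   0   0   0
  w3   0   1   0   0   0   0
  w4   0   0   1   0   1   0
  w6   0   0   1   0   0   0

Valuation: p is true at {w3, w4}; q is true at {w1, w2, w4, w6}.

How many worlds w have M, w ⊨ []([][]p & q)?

w0: successors {w6}; [][]p & q there: w6:T. ✓
w1: successors {w1}; [][]p & q there: w1:F. ✗
w2: no successors, so []([][]p & q) holds vacuously. ✓
w3: successors {w1}; [][]p & q there: w1:F. ✗
w4: successors {w2, w4}; [][]p & q there: w2:T, w4:F. ✗
w6: successors {w2}; [][]p & q there: w2:T. ✓
Satisfying worlds: {w0, w2, w6}.

3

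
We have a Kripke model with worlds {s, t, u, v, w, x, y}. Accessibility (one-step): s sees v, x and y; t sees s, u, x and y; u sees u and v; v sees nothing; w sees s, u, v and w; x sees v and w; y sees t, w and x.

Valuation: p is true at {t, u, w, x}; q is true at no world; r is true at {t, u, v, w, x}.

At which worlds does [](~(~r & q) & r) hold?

s: successors {v, x, y}; ~(~r & q) & r there: v:T, x:T, y:F. ✗
t: successors {s, u, x, y}; ~(~r & q) & r there: s:F, u:T, x:T, y:F. ✗
u: successors {u, v}; ~(~r & q) & r there: u:T, v:T. ✓
v: no successors, so [](~(~r & q) & r) holds vacuously. ✓
w: successors {s, u, v, w}; ~(~r & q) & r there: s:F, u:T, v:T, w:T. ✗
x: successors {v, w}; ~(~r & q) & r there: v:T, w:T. ✓
y: successors {t, w, x}; ~(~r & q) & r there: t:T, w:T, x:T. ✓

{u, v, x, y}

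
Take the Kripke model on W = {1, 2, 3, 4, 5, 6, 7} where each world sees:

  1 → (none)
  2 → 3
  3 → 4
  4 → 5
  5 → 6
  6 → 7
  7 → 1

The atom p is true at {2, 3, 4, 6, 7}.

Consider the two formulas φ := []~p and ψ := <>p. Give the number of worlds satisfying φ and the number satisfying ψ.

For []~p:
1: no successors, so []~p holds vacuously. ✓
2: successors {3}; ~p there: 3:F. ✗
3: successors {4}; ~p there: 4:F. ✗
4: successors {5}; ~p there: 5:T. ✓
5: successors {6}; ~p there: 6:F. ✗
6: successors {7}; ~p there: 7:F. ✗
7: successors {1}; ~p there: 1:T. ✓
— 3 worlds.
For <>p:
1: no successors, so <>p fails. ✗
2: successors {3}; p there: 3:T. ✓
3: successors {4}; p there: 4:T. ✓
4: successors {5}; p there: 5:F. ✗
5: successors {6}; p there: 6:T. ✓
6: successors {7}; p there: 7:T. ✓
7: successors {1}; p there: 1:F. ✗
— 4 worlds.

3 and 4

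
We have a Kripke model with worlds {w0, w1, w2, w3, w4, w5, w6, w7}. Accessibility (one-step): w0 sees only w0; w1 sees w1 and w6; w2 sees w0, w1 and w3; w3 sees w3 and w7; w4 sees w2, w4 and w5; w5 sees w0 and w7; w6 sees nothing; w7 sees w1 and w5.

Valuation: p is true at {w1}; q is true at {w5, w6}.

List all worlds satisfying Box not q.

w0: successors {w0}; not q there: w0:T. ✓
w1: successors {w1, w6}; not q there: w1:T, w6:F. ✗
w2: successors {w0, w1, w3}; not q there: w0:T, w1:T, w3:T. ✓
w3: successors {w3, w7}; not q there: w3:T, w7:T. ✓
w4: successors {w2, w4, w5}; not q there: w2:T, w4:T, w5:F. ✗
w5: successors {w0, w7}; not q there: w0:T, w7:T. ✓
w6: no successors, so Box not q holds vacuously. ✓
w7: successors {w1, w5}; not q there: w1:T, w5:F. ✗

{w0, w2, w3, w5, w6}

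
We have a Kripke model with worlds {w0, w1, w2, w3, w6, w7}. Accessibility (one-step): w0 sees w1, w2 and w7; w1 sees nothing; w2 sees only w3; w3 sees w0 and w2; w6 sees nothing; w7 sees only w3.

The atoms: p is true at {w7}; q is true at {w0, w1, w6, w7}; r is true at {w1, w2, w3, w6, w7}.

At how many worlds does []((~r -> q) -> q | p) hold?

2

w0: successors {w1, w2, w7}; (~r -> q) -> q | p there: w1:T, w2:F, w7:T. ✗
w1: no successors, so []((~r -> q) -> q | p) holds vacuously. ✓
w2: successors {w3}; (~r -> q) -> q | p there: w3:F. ✗
w3: successors {w0, w2}; (~r -> q) -> q | p there: w0:T, w2:F. ✗
w6: no successors, so []((~r -> q) -> q | p) holds vacuously. ✓
w7: successors {w3}; (~r -> q) -> q | p there: w3:F. ✗
Satisfying worlds: {w1, w6}.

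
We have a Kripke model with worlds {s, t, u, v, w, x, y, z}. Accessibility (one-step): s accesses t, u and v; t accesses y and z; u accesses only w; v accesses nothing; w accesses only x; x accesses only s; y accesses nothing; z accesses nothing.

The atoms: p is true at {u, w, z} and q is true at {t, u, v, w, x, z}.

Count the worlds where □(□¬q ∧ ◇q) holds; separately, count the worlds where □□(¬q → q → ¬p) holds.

For □(□¬q ∧ ◇q):
s: successors {t, u, v}; □¬q ∧ ◇q there: t:F, u:F, v:F. ✗
t: successors {y, z}; □¬q ∧ ◇q there: y:F, z:F. ✗
u: successors {w}; □¬q ∧ ◇q there: w:F. ✗
v: no successors, so □(□¬q ∧ ◇q) holds vacuously. ✓
w: successors {x}; □¬q ∧ ◇q there: x:F. ✗
x: successors {s}; □¬q ∧ ◇q there: s:F. ✗
y: no successors, so □(□¬q ∧ ◇q) holds vacuously. ✓
z: no successors, so □(□¬q ∧ ◇q) holds vacuously. ✓
— 3 worlds.
For □□(¬q → q → ¬p):
s: successors {t, u, v}; □(¬q → q → ¬p) there: t:T, u:T, v:T. ✓
t: successors {y, z}; □(¬q → q → ¬p) there: y:T, z:T. ✓
u: successors {w}; □(¬q → q → ¬p) there: w:T. ✓
v: no successors, so □□(¬q → q → ¬p) holds vacuously. ✓
w: successors {x}; □(¬q → q → ¬p) there: x:T. ✓
x: successors {s}; □(¬q → q → ¬p) there: s:T. ✓
y: no successors, so □□(¬q → q → ¬p) holds vacuously. ✓
z: no successors, so □□(¬q → q → ¬p) holds vacuously. ✓
— 8 worlds.

3 and 8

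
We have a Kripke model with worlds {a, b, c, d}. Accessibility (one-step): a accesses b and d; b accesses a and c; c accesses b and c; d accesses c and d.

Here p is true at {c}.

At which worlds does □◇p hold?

a: successors {b, d}; ◇p there: b:T, d:T. ✓
b: successors {a, c}; ◇p there: a:F, c:T. ✗
c: successors {b, c}; ◇p there: b:T, c:T. ✓
d: successors {c, d}; ◇p there: c:T, d:T. ✓

{a, c, d}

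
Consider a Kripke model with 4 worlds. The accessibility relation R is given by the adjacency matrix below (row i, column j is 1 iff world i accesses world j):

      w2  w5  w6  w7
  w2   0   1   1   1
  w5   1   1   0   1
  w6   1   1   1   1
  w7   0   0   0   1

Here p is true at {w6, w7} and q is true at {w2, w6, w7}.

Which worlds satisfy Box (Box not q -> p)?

{w2, w5, w6, w7}

w2: successors {w5, w6, w7}; Box not q -> p there: w5:T, w6:T, w7:T. ✓
w5: successors {w2, w5, w7}; Box not q -> p there: w2:T, w5:T, w7:T. ✓
w6: successors {w2, w5, w6, w7}; Box not q -> p there: w2:T, w5:T, w6:T, w7:T. ✓
w7: successors {w7}; Box not q -> p there: w7:T. ✓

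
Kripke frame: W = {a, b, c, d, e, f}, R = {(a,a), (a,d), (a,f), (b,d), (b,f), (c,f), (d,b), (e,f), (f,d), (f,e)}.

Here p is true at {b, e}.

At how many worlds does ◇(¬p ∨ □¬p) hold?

a: successors {a, d, f}; ¬p ∨ □¬p there: a:T, d:T, f:T. ✓
b: successors {d, f}; ¬p ∨ □¬p there: d:T, f:T. ✓
c: successors {f}; ¬p ∨ □¬p there: f:T. ✓
d: successors {b}; ¬p ∨ □¬p there: b:T. ✓
e: successors {f}; ¬p ∨ □¬p there: f:T. ✓
f: successors {d, e}; ¬p ∨ □¬p there: d:T, e:T. ✓
Satisfying worlds: {a, b, c, d, e, f}.

6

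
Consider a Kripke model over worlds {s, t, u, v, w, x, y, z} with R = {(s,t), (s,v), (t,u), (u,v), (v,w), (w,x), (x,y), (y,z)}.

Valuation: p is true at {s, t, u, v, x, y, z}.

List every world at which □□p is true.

s: successors {t, v}; □p there: t:T, v:F. ✗
t: successors {u}; □p there: u:T. ✓
u: successors {v}; □p there: v:F. ✗
v: successors {w}; □p there: w:T. ✓
w: successors {x}; □p there: x:T. ✓
x: successors {y}; □p there: y:T. ✓
y: successors {z}; □p there: z:T. ✓
z: no successors, so □□p holds vacuously. ✓

{t, v, w, x, y, z}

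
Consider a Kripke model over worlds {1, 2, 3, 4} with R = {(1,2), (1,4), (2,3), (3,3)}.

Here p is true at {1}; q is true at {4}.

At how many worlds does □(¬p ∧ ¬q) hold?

3

1: successors {2, 4}; ¬p ∧ ¬q there: 2:T, 4:F. ✗
2: successors {3}; ¬p ∧ ¬q there: 3:T. ✓
3: successors {3}; ¬p ∧ ¬q there: 3:T. ✓
4: no successors, so □(¬p ∧ ¬q) holds vacuously. ✓
Satisfying worlds: {2, 3, 4}.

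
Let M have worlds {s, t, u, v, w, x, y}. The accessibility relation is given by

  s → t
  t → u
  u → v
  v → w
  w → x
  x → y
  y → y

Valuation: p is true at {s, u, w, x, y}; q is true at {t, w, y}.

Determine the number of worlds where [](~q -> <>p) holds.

s: successors {t}; ~q -> <>p there: t:T. ✓
t: successors {u}; ~q -> <>p there: u:F. ✗
u: successors {v}; ~q -> <>p there: v:T. ✓
v: successors {w}; ~q -> <>p there: w:T. ✓
w: successors {x}; ~q -> <>p there: x:T. ✓
x: successors {y}; ~q -> <>p there: y:T. ✓
y: successors {y}; ~q -> <>p there: y:T. ✓
Satisfying worlds: {s, u, v, w, x, y}.

6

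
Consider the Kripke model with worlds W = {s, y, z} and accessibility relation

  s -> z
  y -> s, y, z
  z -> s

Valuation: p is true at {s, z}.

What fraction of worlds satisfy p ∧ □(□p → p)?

2/3

s: p is T, □(□p → p) is T. ✓
y: p is F, □(□p → p) is T. ✗
z: p is T, □(□p → p) is T. ✓
That's 2 of 3 worlds, so 2/3.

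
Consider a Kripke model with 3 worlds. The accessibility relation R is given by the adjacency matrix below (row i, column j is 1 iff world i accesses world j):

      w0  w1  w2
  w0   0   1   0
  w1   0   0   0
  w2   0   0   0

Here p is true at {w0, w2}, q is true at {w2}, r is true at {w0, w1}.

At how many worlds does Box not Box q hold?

w0: successors {w1}; not Box q there: w1:F. ✗
w1: no successors, so Box not Box q holds vacuously. ✓
w2: no successors, so Box not Box q holds vacuously. ✓
Satisfying worlds: {w1, w2}.

2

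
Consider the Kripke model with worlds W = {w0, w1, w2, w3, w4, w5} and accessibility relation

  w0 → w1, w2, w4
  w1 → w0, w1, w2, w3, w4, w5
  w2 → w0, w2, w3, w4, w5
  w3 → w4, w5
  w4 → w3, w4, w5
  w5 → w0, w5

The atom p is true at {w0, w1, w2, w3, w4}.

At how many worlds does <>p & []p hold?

1

w0: <>p is T, []p is T. ✓
w1: <>p is T, []p is F. ✗
w2: <>p is T, []p is F. ✗
w3: <>p is T, []p is F. ✗
w4: <>p is T, []p is F. ✗
w5: <>p is T, []p is F. ✗
Satisfying worlds: {w0}.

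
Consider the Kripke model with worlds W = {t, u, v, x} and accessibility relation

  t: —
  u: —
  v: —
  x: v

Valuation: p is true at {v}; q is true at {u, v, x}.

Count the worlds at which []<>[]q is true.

t: no successors, so []<>[]q holds vacuously. ✓
u: no successors, so []<>[]q holds vacuously. ✓
v: no successors, so []<>[]q holds vacuously. ✓
x: successors {v}; <>[]q there: v:F. ✗
Satisfying worlds: {t, u, v}.

3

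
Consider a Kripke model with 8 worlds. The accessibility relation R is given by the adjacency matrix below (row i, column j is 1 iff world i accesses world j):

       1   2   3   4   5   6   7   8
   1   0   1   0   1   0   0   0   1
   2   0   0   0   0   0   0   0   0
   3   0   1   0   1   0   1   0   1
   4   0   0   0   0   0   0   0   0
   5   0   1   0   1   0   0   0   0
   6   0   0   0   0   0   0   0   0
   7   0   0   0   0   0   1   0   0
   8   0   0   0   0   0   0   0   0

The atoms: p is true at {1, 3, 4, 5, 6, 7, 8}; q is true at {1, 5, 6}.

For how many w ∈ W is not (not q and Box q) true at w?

4

1: not q and Box q is F. ✓
2: not q and Box q is T. ✗
3: not q and Box q is F. ✓
4: not q and Box q is T. ✗
5: not q and Box q is F. ✓
6: not q and Box q is F. ✓
7: not q and Box q is T. ✗
8: not q and Box q is T. ✗
Satisfying worlds: {1, 3, 5, 6}.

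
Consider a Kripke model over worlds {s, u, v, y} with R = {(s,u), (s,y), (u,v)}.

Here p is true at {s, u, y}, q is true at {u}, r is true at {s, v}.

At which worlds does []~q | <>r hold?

{u, v, y}

s: []~q is F, <>r is F. ✗
u: []~q is T, <>r is T. ✓
v: []~q is T, <>r is F. ✓
y: []~q is T, <>r is F. ✓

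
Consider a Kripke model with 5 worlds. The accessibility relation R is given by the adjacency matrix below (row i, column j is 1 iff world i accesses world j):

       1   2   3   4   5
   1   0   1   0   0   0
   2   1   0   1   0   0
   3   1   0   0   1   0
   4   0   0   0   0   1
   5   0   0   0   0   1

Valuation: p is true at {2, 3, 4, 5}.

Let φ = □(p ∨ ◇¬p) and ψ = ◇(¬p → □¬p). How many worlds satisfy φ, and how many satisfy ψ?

3 and 5

For □(p ∨ ◇¬p):
1: successors {2}; p ∨ ◇¬p there: 2:T. ✓
2: successors {1, 3}; p ∨ ◇¬p there: 1:F, 3:T. ✗
3: successors {1, 4}; p ∨ ◇¬p there: 1:F, 4:T. ✗
4: successors {5}; p ∨ ◇¬p there: 5:T. ✓
5: successors {5}; p ∨ ◇¬p there: 5:T. ✓
— 3 worlds.
For ◇(¬p → □¬p):
1: successors {2}; ¬p → □¬p there: 2:T. ✓
2: successors {1, 3}; ¬p → □¬p there: 1:F, 3:T. ✓
3: successors {1, 4}; ¬p → □¬p there: 1:F, 4:T. ✓
4: successors {5}; ¬p → □¬p there: 5:T. ✓
5: successors {5}; ¬p → □¬p there: 5:T. ✓
— 5 worlds.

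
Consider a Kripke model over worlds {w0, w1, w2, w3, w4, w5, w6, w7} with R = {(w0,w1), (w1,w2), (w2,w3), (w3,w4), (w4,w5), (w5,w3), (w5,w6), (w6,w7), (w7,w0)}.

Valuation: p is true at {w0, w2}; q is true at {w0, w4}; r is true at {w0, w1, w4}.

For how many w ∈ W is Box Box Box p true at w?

w0: successors {w1}; Box Box p there: w1:F. ✗
w1: successors {w2}; Box Box p there: w2:F. ✗
w2: successors {w3}; Box Box p there: w3:F. ✗
w3: successors {w4}; Box Box p there: w4:F. ✗
w4: successors {w5}; Box Box p there: w5:F. ✗
w5: successors {w3, w6}; Box Box p there: w3:F, w6:T. ✗
w6: successors {w7}; Box Box p there: w7:F. ✗
w7: successors {w0}; Box Box p there: w0:T. ✓
Satisfying worlds: {w7}.

1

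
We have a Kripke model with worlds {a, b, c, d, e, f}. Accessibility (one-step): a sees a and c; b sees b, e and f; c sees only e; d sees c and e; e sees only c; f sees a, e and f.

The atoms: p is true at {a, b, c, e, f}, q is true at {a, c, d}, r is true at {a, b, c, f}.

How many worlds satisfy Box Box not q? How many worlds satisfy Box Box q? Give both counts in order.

1 and 1

For Box Box not q:
a: successors {a, c}; Box not q there: a:F, c:T. ✗
b: successors {b, e, f}; Box not q there: b:T, e:F, f:F. ✗
c: successors {e}; Box not q there: e:F. ✗
d: successors {c, e}; Box not q there: c:T, e:F. ✗
e: successors {c}; Box not q there: c:T. ✓
f: successors {a, e, f}; Box not q there: a:F, e:F, f:F. ✗
— 1 world.
For Box Box q:
a: successors {a, c}; Box q there: a:T, c:F. ✗
b: successors {b, e, f}; Box q there: b:F, e:T, f:F. ✗
c: successors {e}; Box q there: e:T. ✓
d: successors {c, e}; Box q there: c:F, e:T. ✗
e: successors {c}; Box q there: c:F. ✗
f: successors {a, e, f}; Box q there: a:T, e:T, f:F. ✗
— 1 world.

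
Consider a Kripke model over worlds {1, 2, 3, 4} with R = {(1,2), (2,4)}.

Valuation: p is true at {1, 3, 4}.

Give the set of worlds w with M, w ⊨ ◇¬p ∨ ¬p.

{1, 2}

1: ◇¬p is T, ¬p is F. ✓
2: ◇¬p is F, ¬p is T. ✓
3: ◇¬p is F, ¬p is F. ✗
4: ◇¬p is F, ¬p is F. ✗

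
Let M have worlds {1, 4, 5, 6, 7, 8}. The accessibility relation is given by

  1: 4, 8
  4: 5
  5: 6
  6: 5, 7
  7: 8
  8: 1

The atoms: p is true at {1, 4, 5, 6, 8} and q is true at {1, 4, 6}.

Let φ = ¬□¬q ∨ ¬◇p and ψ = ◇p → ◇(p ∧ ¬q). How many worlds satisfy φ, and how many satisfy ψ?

3 and 4

For ¬□¬q ∨ ¬◇p:
1: ¬□¬q is T, ¬◇p is F. ✓
4: ¬□¬q is F, ¬◇p is F. ✗
5: ¬□¬q is T, ¬◇p is F. ✓
6: ¬□¬q is F, ¬◇p is F. ✗
7: ¬□¬q is F, ¬◇p is F. ✗
8: ¬□¬q is T, ¬◇p is F. ✓
— 3 worlds.
For ◇p → ◇(p ∧ ¬q):
1: ◇p is T, ◇(p ∧ ¬q) is T. ✓
4: ◇p is T, ◇(p ∧ ¬q) is T. ✓
5: ◇p is T, ◇(p ∧ ¬q) is F. ✗
6: ◇p is T, ◇(p ∧ ¬q) is T. ✓
7: ◇p is T, ◇(p ∧ ¬q) is T. ✓
8: ◇p is T, ◇(p ∧ ¬q) is F. ✗
— 4 worlds.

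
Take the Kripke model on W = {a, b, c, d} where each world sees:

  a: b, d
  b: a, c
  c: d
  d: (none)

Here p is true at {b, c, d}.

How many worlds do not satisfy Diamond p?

1

a: successors {b, d}; p there: b:T, d:T. ✓
b: successors {a, c}; p there: a:F, c:T. ✓
c: successors {d}; p there: d:T. ✓
d: no successors, so Diamond p fails. ✗
Satisfying worlds: {a, b, c}.
So Diamond p fails at the other 1 world.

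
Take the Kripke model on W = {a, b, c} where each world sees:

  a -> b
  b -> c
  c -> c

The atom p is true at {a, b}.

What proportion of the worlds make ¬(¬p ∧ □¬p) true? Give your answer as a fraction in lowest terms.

2/3

a: ¬p ∧ □¬p is F. ✓
b: ¬p ∧ □¬p is F. ✓
c: ¬p ∧ □¬p is T. ✗
That's 2 of 3 worlds, so 2/3.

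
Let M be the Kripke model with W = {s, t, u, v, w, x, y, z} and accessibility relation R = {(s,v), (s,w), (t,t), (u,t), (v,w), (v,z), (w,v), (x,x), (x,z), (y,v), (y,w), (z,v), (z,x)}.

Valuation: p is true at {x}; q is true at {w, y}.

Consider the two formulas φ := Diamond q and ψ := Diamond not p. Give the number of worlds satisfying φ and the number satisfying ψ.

For Diamond q:
s: successors {v, w}; q there: v:F, w:T. ✓
t: successors {t}; q there: t:F. ✗
u: successors {t}; q there: t:F. ✗
v: successors {w, z}; q there: w:T, z:F. ✓
w: successors {v}; q there: v:F. ✗
x: successors {x, z}; q there: x:F, z:F. ✗
y: successors {v, w}; q there: v:F, w:T. ✓
z: successors {v, x}; q there: v:F, x:F. ✗
— 3 worlds.
For Diamond not p:
s: successors {v, w}; not p there: v:T, w:T. ✓
t: successors {t}; not p there: t:T. ✓
u: successors {t}; not p there: t:T. ✓
v: successors {w, z}; not p there: w:T, z:T. ✓
w: successors {v}; not p there: v:T. ✓
x: successors {x, z}; not p there: x:F, z:T. ✓
y: successors {v, w}; not p there: v:T, w:T. ✓
z: successors {v, x}; not p there: v:T, x:F. ✓
— 8 worlds.

3 and 8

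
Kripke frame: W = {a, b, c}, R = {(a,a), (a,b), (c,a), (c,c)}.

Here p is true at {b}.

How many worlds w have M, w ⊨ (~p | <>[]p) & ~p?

a: ~p | <>[]p is T, ~p is T. ✓
b: ~p | <>[]p is F, ~p is F. ✗
c: ~p | <>[]p is T, ~p is T. ✓
Satisfying worlds: {a, c}.

2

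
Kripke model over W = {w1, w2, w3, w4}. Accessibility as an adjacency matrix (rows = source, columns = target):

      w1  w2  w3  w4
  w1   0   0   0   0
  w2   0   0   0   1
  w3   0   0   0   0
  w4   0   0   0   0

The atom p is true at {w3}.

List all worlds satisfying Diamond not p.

w1: no successors, so Diamond not p fails. ✗
w2: successors {w4}; not p there: w4:T. ✓
w3: no successors, so Diamond not p fails. ✗
w4: no successors, so Diamond not p fails. ✗

{w2}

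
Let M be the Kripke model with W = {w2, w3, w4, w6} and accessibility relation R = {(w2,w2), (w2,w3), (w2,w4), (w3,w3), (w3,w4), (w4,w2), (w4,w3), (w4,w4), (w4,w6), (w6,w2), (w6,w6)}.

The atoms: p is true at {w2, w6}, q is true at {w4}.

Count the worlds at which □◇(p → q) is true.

2

w2: successors {w2, w3, w4}; ◇(p → q) there: w2:T, w3:T, w4:T. ✓
w3: successors {w3, w4}; ◇(p → q) there: w3:T, w4:T. ✓
w4: successors {w2, w3, w4, w6}; ◇(p → q) there: w2:T, w3:T, w4:T, w6:F. ✗
w6: successors {w2, w6}; ◇(p → q) there: w2:T, w6:F. ✗
Satisfying worlds: {w2, w3}.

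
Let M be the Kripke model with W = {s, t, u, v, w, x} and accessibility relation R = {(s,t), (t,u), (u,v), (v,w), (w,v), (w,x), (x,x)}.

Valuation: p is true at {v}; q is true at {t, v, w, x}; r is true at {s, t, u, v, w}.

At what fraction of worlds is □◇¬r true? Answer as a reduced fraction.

s: successors {t}; ◇¬r there: t:F. ✗
t: successors {u}; ◇¬r there: u:F. ✗
u: successors {v}; ◇¬r there: v:F. ✗
v: successors {w}; ◇¬r there: w:T. ✓
w: successors {v, x}; ◇¬r there: v:F, x:T. ✗
x: successors {x}; ◇¬r there: x:T. ✓
That's 2 of 6 worlds, so 2/6 = 1/3.

1/3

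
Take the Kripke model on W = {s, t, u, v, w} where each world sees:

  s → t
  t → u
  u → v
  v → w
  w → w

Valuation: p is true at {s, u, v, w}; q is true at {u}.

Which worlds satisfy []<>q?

s: successors {t}; <>q there: t:T. ✓
t: successors {u}; <>q there: u:F. ✗
u: successors {v}; <>q there: v:F. ✗
v: successors {w}; <>q there: w:F. ✗
w: successors {w}; <>q there: w:F. ✗

{s}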